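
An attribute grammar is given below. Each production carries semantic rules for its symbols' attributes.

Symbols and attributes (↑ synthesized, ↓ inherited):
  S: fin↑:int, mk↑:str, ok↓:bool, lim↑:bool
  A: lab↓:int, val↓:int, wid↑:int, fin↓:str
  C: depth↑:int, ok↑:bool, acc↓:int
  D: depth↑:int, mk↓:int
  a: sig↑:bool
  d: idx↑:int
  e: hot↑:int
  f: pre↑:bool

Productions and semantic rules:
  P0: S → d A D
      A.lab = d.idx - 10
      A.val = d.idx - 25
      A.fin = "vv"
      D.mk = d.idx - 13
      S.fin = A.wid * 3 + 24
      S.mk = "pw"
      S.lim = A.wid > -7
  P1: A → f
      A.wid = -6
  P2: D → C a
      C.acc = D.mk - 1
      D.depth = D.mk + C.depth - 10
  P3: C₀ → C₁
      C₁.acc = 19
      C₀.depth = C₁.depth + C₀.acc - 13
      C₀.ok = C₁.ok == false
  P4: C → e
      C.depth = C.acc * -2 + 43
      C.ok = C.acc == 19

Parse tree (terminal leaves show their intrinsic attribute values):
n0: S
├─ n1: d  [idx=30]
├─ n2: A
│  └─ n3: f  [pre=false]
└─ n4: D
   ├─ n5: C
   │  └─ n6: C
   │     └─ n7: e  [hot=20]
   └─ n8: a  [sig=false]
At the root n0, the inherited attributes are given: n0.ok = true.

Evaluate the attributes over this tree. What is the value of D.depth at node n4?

1. n0.ok = true  [given at root]
2. n1.idx = 30  [terminal]
3. n2.lab = 20  [d.idx - 10]
4. n2.val = 5  [d.idx - 25]
5. n2.fin = "vv"  ["vv"]
6. n3.pre = false  [terminal]
7. n2.wid = -6  [-6]
8. n4.mk = 17  [d.idx - 13]
9. n5.acc = 16  [D.mk - 1]
10. n6.acc = 19  [19]
11. n7.hot = 20  [terminal]
12. n6.depth = 5  [C.acc * -2 + 43]
13. n6.ok = true  [C.acc == 19]
14. n5.depth = 8  [C₁.depth + C₀.acc - 13]
15. n5.ok = false  [C₁.ok == false]
16. n8.sig = false  [terminal]
17. n4.depth = 15  [D.mk + C.depth - 10]
18. n0.fin = 6  [A.wid * 3 + 24]
19. n0.mk = "pw"  ["pw"]
20. n0.lim = true  [A.wid > -7]

15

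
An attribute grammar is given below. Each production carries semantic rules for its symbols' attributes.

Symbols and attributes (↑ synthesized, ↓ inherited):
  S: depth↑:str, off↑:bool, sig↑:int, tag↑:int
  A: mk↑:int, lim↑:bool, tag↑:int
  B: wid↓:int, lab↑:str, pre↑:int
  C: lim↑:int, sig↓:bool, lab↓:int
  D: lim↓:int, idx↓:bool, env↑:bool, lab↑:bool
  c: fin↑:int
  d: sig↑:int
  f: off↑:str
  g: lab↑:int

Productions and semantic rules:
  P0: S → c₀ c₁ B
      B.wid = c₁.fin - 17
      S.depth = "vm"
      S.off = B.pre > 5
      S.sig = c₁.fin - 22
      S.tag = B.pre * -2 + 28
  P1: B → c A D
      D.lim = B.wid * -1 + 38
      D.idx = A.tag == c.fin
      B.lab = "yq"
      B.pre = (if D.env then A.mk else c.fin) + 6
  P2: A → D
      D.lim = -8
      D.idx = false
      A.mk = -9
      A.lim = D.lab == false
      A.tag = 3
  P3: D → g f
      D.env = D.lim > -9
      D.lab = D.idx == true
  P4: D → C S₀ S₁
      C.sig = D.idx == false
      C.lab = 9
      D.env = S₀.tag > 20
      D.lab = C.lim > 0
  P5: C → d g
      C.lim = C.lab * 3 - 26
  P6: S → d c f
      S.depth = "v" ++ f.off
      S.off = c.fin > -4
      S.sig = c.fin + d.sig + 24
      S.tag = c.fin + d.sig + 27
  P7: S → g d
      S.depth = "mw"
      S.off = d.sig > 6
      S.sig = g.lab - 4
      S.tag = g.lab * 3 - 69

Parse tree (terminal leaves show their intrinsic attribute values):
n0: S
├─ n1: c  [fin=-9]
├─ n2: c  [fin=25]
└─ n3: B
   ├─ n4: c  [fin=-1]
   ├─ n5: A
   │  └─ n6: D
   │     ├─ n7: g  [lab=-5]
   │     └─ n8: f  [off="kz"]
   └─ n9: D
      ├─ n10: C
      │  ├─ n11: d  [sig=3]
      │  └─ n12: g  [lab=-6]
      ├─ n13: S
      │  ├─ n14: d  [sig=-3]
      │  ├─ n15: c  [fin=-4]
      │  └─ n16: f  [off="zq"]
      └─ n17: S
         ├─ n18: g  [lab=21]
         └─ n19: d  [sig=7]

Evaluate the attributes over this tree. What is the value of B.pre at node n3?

1. n1.fin = -9  [terminal]
2. n2.fin = 25  [terminal]
3. n3.wid = 8  [c₁.fin - 17]
4. n4.fin = -1  [terminal]
5. n6.lim = -8  [-8]
6. n6.idx = false  [false]
7. n7.lab = -5  [terminal]
8. n8.off = "kz"  [terminal]
9. n6.env = true  [D.lim > -9]
10. n6.lab = false  [D.idx == true]
11. n5.mk = -9  [-9]
12. n5.lim = true  [D.lab == false]
13. n5.tag = 3  [3]
14. n9.lim = 30  [B.wid * -1 + 38]
15. n9.idx = false  [A.tag == c.fin]
16. n10.sig = true  [D.idx == false]
17. n10.lab = 9  [9]
18. n11.sig = 3  [terminal]
19. n12.lab = -6  [terminal]
20. n10.lim = 1  [C.lab * 3 - 26]
21. n14.sig = -3  [terminal]
22. n15.fin = -4  [terminal]
23. n16.off = "zq"  [terminal]
24. n13.depth = "vzq"  ["v" ++ f.off]
25. n13.off = false  [c.fin > -4]
26. n13.sig = 17  [c.fin + d.sig + 24]
27. n13.tag = 20  [c.fin + d.sig + 27]
28. n18.lab = 21  [terminal]
29. n19.sig = 7  [terminal]
30. n17.depth = "mw"  ["mw"]
31. n17.off = true  [d.sig > 6]
32. n17.sig = 17  [g.lab - 4]
33. n17.tag = -6  [g.lab * 3 - 69]
34. n9.env = false  [S₀.tag > 20]
35. n9.lab = true  [C.lim > 0]
36. n3.lab = "yq"  ["yq"]
37. n3.pre = 5  [(if D.env then A.mk else c.fin) + 6]
38. n0.depth = "vm"  ["vm"]
39. n0.off = false  [B.pre > 5]
40. n0.sig = 3  [c₁.fin - 22]
41. n0.tag = 18  [B.pre * -2 + 28]

5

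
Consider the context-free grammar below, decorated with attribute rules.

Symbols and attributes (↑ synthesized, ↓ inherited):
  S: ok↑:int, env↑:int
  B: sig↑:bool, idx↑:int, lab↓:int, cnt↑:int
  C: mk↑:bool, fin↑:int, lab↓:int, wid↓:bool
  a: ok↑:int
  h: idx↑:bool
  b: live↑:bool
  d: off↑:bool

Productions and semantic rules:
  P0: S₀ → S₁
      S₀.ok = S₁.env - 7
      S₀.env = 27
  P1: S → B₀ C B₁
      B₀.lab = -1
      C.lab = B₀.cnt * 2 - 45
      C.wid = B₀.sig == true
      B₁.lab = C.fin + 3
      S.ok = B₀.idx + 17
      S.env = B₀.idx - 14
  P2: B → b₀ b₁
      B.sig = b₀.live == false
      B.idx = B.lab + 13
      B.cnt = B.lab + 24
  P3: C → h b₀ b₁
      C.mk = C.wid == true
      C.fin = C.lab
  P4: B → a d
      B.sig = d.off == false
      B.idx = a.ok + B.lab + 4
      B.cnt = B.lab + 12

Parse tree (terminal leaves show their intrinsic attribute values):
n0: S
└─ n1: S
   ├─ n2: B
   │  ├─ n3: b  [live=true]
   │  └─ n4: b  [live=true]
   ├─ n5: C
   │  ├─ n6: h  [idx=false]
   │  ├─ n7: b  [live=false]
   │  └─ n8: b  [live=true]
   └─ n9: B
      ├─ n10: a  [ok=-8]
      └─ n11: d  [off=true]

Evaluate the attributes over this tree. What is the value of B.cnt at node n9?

1. n2.lab = -1  [-1]
2. n3.live = true  [terminal]
3. n4.live = true  [terminal]
4. n2.sig = false  [b₀.live == false]
5. n2.idx = 12  [B.lab + 13]
6. n2.cnt = 23  [B.lab + 24]
7. n5.lab = 1  [B₀.cnt * 2 - 45]
8. n5.wid = false  [B₀.sig == true]
9. n6.idx = false  [terminal]
10. n7.live = false  [terminal]
11. n8.live = true  [terminal]
12. n5.mk = false  [C.wid == true]
13. n5.fin = 1  [C.lab]
14. n9.lab = 4  [C.fin + 3]
15. n10.ok = -8  [terminal]
16. n11.off = true  [terminal]
17. n9.sig = false  [d.off == false]
18. n9.idx = 0  [a.ok + B.lab + 4]
19. n9.cnt = 16  [B.lab + 12]
20. n1.ok = 29  [B₀.idx + 17]
21. n1.env = -2  [B₀.idx - 14]
22. n0.ok = -9  [S₁.env - 7]
23. n0.env = 27  [27]

16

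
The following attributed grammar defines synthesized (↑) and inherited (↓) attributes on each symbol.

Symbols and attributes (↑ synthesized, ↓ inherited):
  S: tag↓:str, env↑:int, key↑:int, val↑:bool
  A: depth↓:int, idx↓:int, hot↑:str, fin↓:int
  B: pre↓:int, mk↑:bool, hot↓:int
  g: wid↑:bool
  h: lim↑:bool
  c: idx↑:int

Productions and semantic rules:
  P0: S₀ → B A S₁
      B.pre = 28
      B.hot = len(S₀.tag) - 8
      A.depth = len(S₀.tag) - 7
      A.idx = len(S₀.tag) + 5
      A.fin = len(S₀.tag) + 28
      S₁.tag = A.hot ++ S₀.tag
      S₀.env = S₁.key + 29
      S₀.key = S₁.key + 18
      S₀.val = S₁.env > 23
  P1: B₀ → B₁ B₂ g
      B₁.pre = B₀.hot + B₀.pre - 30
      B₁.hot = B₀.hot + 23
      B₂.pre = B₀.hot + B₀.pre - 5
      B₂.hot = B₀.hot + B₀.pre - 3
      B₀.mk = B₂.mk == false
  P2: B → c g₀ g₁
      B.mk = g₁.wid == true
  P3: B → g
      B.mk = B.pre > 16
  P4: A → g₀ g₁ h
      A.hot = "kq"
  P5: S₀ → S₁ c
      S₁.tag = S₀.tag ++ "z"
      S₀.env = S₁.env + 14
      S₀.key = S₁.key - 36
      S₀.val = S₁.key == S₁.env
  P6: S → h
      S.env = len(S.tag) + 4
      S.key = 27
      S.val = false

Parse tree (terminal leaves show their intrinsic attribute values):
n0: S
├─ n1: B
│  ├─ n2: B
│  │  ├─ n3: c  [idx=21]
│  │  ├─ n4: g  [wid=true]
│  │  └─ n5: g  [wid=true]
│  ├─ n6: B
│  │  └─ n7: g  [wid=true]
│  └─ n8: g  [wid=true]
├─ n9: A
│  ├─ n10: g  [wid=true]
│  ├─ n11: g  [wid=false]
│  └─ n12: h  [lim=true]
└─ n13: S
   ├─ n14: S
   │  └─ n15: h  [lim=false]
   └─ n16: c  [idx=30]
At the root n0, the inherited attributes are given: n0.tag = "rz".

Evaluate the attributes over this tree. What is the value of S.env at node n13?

1. n0.tag = "rz"  [given at root]
2. n1.pre = 28  [28]
3. n1.hot = -6  [len(S₀.tag) - 8]
4. n2.pre = -8  [B₀.hot + B₀.pre - 30]
5. n2.hot = 17  [B₀.hot + 23]
6. n3.idx = 21  [terminal]
7. n4.wid = true  [terminal]
8. n5.wid = true  [terminal]
9. n2.mk = true  [g₁.wid == true]
10. n6.pre = 17  [B₀.hot + B₀.pre - 5]
11. n6.hot = 19  [B₀.hot + B₀.pre - 3]
12. n7.wid = true  [terminal]
13. n6.mk = true  [B.pre > 16]
14. n8.wid = true  [terminal]
15. n1.mk = false  [B₂.mk == false]
16. n9.depth = -5  [len(S₀.tag) - 7]
17. n9.idx = 7  [len(S₀.tag) + 5]
18. n9.fin = 30  [len(S₀.tag) + 28]
19. n10.wid = true  [terminal]
20. n11.wid = false  [terminal]
21. n12.lim = true  [terminal]
22. n9.hot = "kq"  ["kq"]
23. n13.tag = "kqrz"  [A.hot ++ S₀.tag]
24. n14.tag = "kqrzz"  [S₀.tag ++ "z"]
25. n15.lim = false  [terminal]
26. n14.env = 9  [len(S.tag) + 4]
27. n14.key = 27  [27]
28. n14.val = false  [false]
29. n16.idx = 30  [terminal]
30. n13.env = 23  [S₁.env + 14]
31. n13.key = -9  [S₁.key - 36]
32. n13.val = false  [S₁.key == S₁.env]
33. n0.env = 20  [S₁.key + 29]
34. n0.key = 9  [S₁.key + 18]
35. n0.val = false  [S₁.env > 23]

23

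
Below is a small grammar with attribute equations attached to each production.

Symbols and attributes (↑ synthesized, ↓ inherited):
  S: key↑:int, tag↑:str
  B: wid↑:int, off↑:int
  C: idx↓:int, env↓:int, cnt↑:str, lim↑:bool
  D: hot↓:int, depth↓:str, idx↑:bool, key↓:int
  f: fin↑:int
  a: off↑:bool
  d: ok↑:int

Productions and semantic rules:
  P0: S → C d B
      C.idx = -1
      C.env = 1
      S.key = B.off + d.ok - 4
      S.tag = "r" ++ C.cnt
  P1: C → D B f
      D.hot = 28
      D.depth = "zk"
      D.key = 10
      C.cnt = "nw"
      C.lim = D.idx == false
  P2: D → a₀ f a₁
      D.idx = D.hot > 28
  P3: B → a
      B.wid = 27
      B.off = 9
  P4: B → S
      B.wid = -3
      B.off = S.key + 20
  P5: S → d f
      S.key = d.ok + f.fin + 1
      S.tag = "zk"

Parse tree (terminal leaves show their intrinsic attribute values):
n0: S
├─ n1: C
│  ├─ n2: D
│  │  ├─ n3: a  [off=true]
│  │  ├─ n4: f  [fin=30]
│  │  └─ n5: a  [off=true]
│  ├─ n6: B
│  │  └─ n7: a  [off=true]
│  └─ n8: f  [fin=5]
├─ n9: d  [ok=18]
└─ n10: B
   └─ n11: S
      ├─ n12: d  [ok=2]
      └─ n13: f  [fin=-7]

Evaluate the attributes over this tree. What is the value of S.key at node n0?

30

1. n1.idx = -1  [-1]
2. n1.env = 1  [1]
3. n2.hot = 28  [28]
4. n2.depth = "zk"  ["zk"]
5. n2.key = 10  [10]
6. n3.off = true  [terminal]
7. n4.fin = 30  [terminal]
8. n5.off = true  [terminal]
9. n2.idx = false  [D.hot > 28]
10. n7.off = true  [terminal]
11. n6.wid = 27  [27]
12. n6.off = 9  [9]
13. n8.fin = 5  [terminal]
14. n1.cnt = "nw"  ["nw"]
15. n1.lim = true  [D.idx == false]
16. n9.ok = 18  [terminal]
17. n12.ok = 2  [terminal]
18. n13.fin = -7  [terminal]
19. n11.key = -4  [d.ok + f.fin + 1]
20. n11.tag = "zk"  ["zk"]
21. n10.wid = -3  [-3]
22. n10.off = 16  [S.key + 20]
23. n0.key = 30  [B.off + d.ok - 4]
24. n0.tag = "rnw"  ["r" ++ C.cnt]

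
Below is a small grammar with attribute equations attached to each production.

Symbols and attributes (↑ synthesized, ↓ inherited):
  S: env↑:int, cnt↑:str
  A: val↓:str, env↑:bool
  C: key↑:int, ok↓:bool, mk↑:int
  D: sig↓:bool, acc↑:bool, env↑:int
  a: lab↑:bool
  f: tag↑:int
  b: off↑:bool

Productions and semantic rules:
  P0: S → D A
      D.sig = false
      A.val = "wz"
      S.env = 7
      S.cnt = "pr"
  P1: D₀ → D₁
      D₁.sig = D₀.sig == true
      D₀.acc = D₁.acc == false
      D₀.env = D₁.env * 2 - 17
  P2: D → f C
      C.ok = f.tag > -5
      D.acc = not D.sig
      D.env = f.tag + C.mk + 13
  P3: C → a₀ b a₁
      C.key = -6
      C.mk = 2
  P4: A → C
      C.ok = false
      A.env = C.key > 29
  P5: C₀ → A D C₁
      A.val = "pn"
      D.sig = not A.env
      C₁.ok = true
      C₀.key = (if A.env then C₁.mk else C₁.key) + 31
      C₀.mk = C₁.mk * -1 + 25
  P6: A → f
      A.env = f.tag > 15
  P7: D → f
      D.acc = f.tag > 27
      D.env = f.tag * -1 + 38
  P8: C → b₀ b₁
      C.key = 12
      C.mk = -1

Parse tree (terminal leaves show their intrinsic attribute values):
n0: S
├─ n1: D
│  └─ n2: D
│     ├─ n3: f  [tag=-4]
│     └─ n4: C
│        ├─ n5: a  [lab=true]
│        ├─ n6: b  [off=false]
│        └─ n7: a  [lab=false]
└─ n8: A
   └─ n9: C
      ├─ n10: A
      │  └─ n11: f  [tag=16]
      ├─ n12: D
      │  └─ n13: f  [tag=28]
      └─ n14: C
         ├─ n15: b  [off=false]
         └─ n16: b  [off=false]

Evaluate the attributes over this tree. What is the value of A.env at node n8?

true

1. n1.sig = false  [false]
2. n2.sig = false  [D₀.sig == true]
3. n3.tag = -4  [terminal]
4. n4.ok = true  [f.tag > -5]
5. n5.lab = true  [terminal]
6. n6.off = false  [terminal]
7. n7.lab = false  [terminal]
8. n4.key = -6  [-6]
9. n4.mk = 2  [2]
10. n2.acc = true  [not D.sig]
11. n2.env = 11  [f.tag + C.mk + 13]
12. n1.acc = false  [D₁.acc == false]
13. n1.env = 5  [D₁.env * 2 - 17]
14. n8.val = "wz"  ["wz"]
15. n9.ok = false  [false]
16. n10.val = "pn"  ["pn"]
17. n11.tag = 16  [terminal]
18. n10.env = true  [f.tag > 15]
19. n12.sig = false  [not A.env]
20. n13.tag = 28  [terminal]
21. n12.acc = true  [f.tag > 27]
22. n12.env = 10  [f.tag * -1 + 38]
23. n14.ok = true  [true]
24. n15.off = false  [terminal]
25. n16.off = false  [terminal]
26. n14.key = 12  [12]
27. n14.mk = -1  [-1]
28. n9.key = 30  [(if A.env then C₁.mk else C₁.key) + 31]
29. n9.mk = 26  [C₁.mk * -1 + 25]
30. n8.env = true  [C.key > 29]
31. n0.env = 7  [7]
32. n0.cnt = "pr"  ["pr"]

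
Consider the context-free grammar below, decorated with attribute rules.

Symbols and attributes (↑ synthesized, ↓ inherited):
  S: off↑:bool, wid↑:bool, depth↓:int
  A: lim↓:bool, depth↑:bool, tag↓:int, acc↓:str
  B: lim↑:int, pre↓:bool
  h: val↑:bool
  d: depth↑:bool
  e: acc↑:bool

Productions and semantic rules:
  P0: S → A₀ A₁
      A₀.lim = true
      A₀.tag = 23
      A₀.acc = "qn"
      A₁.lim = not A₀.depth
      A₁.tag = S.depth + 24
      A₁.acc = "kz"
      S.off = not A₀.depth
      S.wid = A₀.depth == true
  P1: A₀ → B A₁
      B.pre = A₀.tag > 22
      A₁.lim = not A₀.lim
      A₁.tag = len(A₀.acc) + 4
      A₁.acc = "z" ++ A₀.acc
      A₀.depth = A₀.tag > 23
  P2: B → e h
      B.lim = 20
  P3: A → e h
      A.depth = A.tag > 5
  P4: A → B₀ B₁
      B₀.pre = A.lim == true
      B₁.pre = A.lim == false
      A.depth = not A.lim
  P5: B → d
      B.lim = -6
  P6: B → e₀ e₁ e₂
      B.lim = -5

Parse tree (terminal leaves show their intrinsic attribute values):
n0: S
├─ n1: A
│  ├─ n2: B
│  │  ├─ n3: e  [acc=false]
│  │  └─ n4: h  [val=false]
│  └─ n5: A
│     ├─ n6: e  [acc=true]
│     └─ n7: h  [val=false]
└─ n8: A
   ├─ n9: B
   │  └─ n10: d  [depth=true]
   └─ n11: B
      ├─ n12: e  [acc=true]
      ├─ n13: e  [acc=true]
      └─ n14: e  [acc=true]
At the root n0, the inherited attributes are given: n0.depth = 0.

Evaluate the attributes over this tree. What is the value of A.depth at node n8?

false

1. n0.depth = 0  [given at root]
2. n1.lim = true  [true]
3. n1.tag = 23  [23]
4. n1.acc = "qn"  ["qn"]
5. n2.pre = true  [A₀.tag > 22]
6. n3.acc = false  [terminal]
7. n4.val = false  [terminal]
8. n2.lim = 20  [20]
9. n5.lim = false  [not A₀.lim]
10. n5.tag = 6  [len(A₀.acc) + 4]
11. n5.acc = "zqn"  ["z" ++ A₀.acc]
12. n6.acc = true  [terminal]
13. n7.val = false  [terminal]
14. n5.depth = true  [A.tag > 5]
15. n1.depth = false  [A₀.tag > 23]
16. n8.lim = true  [not A₀.depth]
17. n8.tag = 24  [S.depth + 24]
18. n8.acc = "kz"  ["kz"]
19. n9.pre = true  [A.lim == true]
20. n10.depth = true  [terminal]
21. n9.lim = -6  [-6]
22. n11.pre = false  [A.lim == false]
23. n12.acc = true  [terminal]
24. n13.acc = true  [terminal]
25. n14.acc = true  [terminal]
26. n11.lim = -5  [-5]
27. n8.depth = false  [not A.lim]
28. n0.off = true  [not A₀.depth]
29. n0.wid = false  [A₀.depth == true]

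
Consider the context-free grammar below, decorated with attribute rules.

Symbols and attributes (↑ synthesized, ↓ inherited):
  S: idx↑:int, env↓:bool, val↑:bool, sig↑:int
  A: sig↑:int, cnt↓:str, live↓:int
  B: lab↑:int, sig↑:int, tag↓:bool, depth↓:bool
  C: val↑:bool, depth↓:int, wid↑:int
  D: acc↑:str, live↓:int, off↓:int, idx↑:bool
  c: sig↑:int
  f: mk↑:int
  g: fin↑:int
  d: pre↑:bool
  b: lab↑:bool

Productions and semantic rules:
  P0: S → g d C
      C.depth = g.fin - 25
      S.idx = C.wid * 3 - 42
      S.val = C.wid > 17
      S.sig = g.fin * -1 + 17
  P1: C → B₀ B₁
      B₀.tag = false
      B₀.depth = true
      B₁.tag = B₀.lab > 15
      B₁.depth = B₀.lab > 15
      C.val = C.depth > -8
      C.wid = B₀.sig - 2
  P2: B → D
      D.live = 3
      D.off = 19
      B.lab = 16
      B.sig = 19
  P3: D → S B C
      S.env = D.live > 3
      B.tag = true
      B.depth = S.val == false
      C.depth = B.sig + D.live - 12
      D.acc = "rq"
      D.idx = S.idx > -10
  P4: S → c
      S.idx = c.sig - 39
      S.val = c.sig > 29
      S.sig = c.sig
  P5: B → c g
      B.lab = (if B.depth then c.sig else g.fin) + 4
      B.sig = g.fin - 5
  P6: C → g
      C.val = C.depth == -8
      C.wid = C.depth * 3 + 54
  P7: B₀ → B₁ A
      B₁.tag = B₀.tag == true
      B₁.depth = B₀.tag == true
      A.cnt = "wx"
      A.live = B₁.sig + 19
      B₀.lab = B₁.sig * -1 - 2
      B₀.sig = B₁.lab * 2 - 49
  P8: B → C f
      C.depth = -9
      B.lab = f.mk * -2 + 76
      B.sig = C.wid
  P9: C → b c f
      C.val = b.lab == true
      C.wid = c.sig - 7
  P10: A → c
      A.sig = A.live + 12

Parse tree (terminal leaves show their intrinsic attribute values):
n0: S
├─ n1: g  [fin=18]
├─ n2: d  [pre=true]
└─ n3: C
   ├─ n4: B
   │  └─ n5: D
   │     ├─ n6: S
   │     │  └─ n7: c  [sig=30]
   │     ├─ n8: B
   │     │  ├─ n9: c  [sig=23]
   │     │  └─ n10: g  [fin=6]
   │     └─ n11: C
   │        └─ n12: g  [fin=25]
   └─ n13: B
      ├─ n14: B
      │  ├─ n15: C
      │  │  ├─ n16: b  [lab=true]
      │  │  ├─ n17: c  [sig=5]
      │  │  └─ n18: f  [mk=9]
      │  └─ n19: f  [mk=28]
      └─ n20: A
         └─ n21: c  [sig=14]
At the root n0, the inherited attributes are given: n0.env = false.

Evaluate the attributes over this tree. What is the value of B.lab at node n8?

1. n0.env = false  [given at root]
2. n1.fin = 18  [terminal]
3. n2.pre = true  [terminal]
4. n3.depth = -7  [g.fin - 25]
5. n4.tag = false  [false]
6. n4.depth = true  [true]
7. n5.live = 3  [3]
8. n5.off = 19  [19]
9. n6.env = false  [D.live > 3]
10. n7.sig = 30  [terminal]
11. n6.idx = -9  [c.sig - 39]
12. n6.val = true  [c.sig > 29]
13. n6.sig = 30  [c.sig]
14. n8.tag = true  [true]
15. n8.depth = false  [S.val == false]
16. n9.sig = 23  [terminal]
17. n10.fin = 6  [terminal]
18. n8.lab = 10  [(if B.depth then c.sig else g.fin) + 4]
19. n8.sig = 1  [g.fin - 5]
20. n11.depth = -8  [B.sig + D.live - 12]
21. n12.fin = 25  [terminal]
22. n11.val = true  [C.depth == -8]
23. n11.wid = 30  [C.depth * 3 + 54]
24. n5.acc = "rq"  ["rq"]
25. n5.idx = true  [S.idx > -10]
26. n4.lab = 16  [16]
27. n4.sig = 19  [19]
28. n13.tag = true  [B₀.lab > 15]
29. n13.depth = true  [B₀.lab > 15]
30. n14.tag = true  [B₀.tag == true]
31. n14.depth = true  [B₀.tag == true]
32. n15.depth = -9  [-9]
33. n16.lab = true  [terminal]
34. n17.sig = 5  [terminal]
35. n18.mk = 9  [terminal]
36. n15.val = true  [b.lab == true]
37. n15.wid = -2  [c.sig - 7]
38. n19.mk = 28  [terminal]
39. n14.lab = 20  [f.mk * -2 + 76]
40. n14.sig = -2  [C.wid]
41. n20.cnt = "wx"  ["wx"]
42. n20.live = 17  [B₁.sig + 19]
43. n21.sig = 14  [terminal]
44. n20.sig = 29  [A.live + 12]
45. n13.lab = 0  [B₁.sig * -1 - 2]
46. n13.sig = -9  [B₁.lab * 2 - 49]
47. n3.val = true  [C.depth > -8]
48. n3.wid = 17  [B₀.sig - 2]
49. n0.idx = 9  [C.wid * 3 - 42]
50. n0.val = false  [C.wid > 17]
51. n0.sig = -1  [g.fin * -1 + 17]

10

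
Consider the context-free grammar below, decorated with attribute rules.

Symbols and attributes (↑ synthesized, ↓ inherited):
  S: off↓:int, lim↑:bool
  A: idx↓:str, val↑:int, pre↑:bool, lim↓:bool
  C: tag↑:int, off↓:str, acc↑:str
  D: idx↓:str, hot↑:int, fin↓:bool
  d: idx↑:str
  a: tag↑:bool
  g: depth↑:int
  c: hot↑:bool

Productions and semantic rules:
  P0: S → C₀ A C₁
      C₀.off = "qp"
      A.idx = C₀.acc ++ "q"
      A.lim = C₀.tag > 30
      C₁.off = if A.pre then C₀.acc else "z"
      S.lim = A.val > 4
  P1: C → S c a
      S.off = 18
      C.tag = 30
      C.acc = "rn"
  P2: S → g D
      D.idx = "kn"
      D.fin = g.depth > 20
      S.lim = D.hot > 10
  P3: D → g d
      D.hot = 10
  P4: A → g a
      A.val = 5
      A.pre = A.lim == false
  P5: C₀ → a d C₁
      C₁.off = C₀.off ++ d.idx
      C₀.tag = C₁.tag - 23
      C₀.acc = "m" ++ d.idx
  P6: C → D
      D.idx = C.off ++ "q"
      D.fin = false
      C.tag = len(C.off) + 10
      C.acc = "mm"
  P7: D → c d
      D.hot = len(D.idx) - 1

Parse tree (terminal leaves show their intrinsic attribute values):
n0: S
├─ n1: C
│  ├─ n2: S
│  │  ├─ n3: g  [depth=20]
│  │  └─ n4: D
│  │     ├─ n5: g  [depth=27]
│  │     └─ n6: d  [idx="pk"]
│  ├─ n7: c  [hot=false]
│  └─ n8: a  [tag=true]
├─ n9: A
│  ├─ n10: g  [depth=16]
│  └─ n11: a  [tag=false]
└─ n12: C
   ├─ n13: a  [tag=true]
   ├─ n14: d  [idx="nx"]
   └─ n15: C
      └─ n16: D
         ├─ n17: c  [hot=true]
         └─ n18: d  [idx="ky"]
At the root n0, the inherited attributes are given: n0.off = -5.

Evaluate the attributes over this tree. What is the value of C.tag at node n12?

-9

1. n0.off = -5  [given at root]
2. n1.off = "qp"  ["qp"]
3. n2.off = 18  [18]
4. n3.depth = 20  [terminal]
5. n4.idx = "kn"  ["kn"]
6. n4.fin = false  [g.depth > 20]
7. n5.depth = 27  [terminal]
8. n6.idx = "pk"  [terminal]
9. n4.hot = 10  [10]
10. n2.lim = false  [D.hot > 10]
11. n7.hot = false  [terminal]
12. n8.tag = true  [terminal]
13. n1.tag = 30  [30]
14. n1.acc = "rn"  ["rn"]
15. n9.idx = "rnq"  [C₀.acc ++ "q"]
16. n9.lim = false  [C₀.tag > 30]
17. n10.depth = 16  [terminal]
18. n11.tag = false  [terminal]
19. n9.val = 5  [5]
20. n9.pre = true  [A.lim == false]
21. n12.off = "rn"  [if A.pre then C₀.acc else "z"]
22. n13.tag = true  [terminal]
23. n14.idx = "nx"  [terminal]
24. n15.off = "rnnx"  [C₀.off ++ d.idx]
25. n16.idx = "rnnxq"  [C.off ++ "q"]
26. n16.fin = false  [false]
27. n17.hot = true  [terminal]
28. n18.idx = "ky"  [terminal]
29. n16.hot = 4  [len(D.idx) - 1]
30. n15.tag = 14  [len(C.off) + 10]
31. n15.acc = "mm"  ["mm"]
32. n12.tag = -9  [C₁.tag - 23]
33. n12.acc = "mnx"  ["m" ++ d.idx]
34. n0.lim = true  [A.val > 4]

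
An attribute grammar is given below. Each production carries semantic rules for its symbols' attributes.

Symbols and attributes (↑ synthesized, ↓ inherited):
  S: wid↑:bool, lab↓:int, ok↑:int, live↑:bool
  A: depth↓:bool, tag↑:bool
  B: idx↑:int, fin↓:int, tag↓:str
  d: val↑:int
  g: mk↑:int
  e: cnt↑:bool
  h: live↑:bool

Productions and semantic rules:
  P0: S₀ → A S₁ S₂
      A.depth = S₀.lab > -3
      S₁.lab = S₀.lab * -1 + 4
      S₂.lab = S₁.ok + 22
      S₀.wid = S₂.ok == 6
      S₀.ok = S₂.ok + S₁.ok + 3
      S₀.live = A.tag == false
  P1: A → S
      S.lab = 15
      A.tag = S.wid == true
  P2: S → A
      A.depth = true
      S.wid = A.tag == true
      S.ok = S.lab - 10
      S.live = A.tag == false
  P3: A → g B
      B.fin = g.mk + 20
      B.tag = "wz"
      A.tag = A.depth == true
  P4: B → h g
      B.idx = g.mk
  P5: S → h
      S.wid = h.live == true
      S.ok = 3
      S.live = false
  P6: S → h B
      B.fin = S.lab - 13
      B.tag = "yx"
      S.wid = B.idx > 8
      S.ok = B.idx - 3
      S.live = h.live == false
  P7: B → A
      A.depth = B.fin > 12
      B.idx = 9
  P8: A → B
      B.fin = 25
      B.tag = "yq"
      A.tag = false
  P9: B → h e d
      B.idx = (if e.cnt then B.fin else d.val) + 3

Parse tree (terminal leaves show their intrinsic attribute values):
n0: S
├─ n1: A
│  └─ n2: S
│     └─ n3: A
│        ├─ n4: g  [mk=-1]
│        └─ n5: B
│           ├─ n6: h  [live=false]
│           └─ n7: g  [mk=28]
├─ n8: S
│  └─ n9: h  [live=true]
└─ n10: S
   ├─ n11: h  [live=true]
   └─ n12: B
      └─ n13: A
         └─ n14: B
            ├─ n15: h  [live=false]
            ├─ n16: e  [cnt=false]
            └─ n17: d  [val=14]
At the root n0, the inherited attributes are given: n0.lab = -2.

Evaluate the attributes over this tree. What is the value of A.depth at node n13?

1. n0.lab = -2  [given at root]
2. n1.depth = true  [S₀.lab > -3]
3. n2.lab = 15  [15]
4. n3.depth = true  [true]
5. n4.mk = -1  [terminal]
6. n5.fin = 19  [g.mk + 20]
7. n5.tag = "wz"  ["wz"]
8. n6.live = false  [terminal]
9. n7.mk = 28  [terminal]
10. n5.idx = 28  [g.mk]
11. n3.tag = true  [A.depth == true]
12. n2.wid = true  [A.tag == true]
13. n2.ok = 5  [S.lab - 10]
14. n2.live = false  [A.tag == false]
15. n1.tag = true  [S.wid == true]
16. n8.lab = 6  [S₀.lab * -1 + 4]
17. n9.live = true  [terminal]
18. n8.wid = true  [h.live == true]
19. n8.ok = 3  [3]
20. n8.live = false  [false]
21. n10.lab = 25  [S₁.ok + 22]
22. n11.live = true  [terminal]
23. n12.fin = 12  [S.lab - 13]
24. n12.tag = "yx"  ["yx"]
25. n13.depth = false  [B.fin > 12]
26. n14.fin = 25  [25]
27. n14.tag = "yq"  ["yq"]
28. n15.live = false  [terminal]
29. n16.cnt = false  [terminal]
30. n17.val = 14  [terminal]
31. n14.idx = 17  [(if e.cnt then B.fin else d.val) + 3]
32. n13.tag = false  [false]
33. n12.idx = 9  [9]
34. n10.wid = true  [B.idx > 8]
35. n10.ok = 6  [B.idx - 3]
36. n10.live = false  [h.live == false]
37. n0.wid = true  [S₂.ok == 6]
38. n0.ok = 12  [S₂.ok + S₁.ok + 3]
39. n0.live = false  [A.tag == false]

false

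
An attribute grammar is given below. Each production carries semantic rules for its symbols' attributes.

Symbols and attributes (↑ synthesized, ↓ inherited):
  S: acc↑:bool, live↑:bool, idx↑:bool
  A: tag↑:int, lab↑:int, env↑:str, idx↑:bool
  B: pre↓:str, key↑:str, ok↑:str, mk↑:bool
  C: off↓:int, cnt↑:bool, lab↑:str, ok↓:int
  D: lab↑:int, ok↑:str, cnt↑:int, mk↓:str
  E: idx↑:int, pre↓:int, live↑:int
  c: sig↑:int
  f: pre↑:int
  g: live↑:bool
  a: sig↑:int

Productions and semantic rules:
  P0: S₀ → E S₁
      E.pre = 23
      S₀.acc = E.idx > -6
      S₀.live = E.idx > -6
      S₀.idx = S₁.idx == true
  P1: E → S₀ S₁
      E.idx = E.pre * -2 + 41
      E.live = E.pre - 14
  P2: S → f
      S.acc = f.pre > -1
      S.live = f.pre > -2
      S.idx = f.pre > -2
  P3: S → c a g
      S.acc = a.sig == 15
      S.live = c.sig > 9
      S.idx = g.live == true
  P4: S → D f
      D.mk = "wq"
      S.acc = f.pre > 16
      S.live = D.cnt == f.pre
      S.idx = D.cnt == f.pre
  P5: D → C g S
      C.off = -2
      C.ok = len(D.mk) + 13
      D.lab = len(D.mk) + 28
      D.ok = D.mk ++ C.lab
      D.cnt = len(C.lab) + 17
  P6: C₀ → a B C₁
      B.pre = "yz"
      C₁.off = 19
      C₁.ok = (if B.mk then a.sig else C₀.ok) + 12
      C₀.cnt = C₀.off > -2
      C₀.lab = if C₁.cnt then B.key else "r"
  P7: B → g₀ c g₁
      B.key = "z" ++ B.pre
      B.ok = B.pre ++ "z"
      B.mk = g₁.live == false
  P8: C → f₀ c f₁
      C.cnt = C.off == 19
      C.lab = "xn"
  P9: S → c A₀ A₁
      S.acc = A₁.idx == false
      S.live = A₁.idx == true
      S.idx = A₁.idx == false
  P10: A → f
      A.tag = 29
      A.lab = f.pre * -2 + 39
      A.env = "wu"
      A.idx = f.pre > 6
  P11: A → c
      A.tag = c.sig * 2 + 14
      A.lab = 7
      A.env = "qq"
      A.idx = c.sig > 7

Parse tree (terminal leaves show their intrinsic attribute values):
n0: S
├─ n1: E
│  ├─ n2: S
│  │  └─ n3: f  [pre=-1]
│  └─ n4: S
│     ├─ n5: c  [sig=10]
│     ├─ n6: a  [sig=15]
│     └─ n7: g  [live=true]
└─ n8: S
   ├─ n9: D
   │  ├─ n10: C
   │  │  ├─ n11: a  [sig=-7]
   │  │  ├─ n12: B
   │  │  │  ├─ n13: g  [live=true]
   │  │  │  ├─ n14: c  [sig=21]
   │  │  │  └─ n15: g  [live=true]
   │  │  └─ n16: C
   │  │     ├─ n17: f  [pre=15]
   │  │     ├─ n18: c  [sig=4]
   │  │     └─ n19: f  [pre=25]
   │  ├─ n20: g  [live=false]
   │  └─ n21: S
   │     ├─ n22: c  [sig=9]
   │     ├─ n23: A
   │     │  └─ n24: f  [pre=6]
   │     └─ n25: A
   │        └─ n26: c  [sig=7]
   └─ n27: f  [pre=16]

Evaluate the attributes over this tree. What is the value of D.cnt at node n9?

1. n1.pre = 23  [23]
2. n3.pre = -1  [terminal]
3. n2.acc = false  [f.pre > -1]
4. n2.live = true  [f.pre > -2]
5. n2.idx = true  [f.pre > -2]
6. n5.sig = 10  [terminal]
7. n6.sig = 15  [terminal]
8. n7.live = true  [terminal]
9. n4.acc = true  [a.sig == 15]
10. n4.live = true  [c.sig > 9]
11. n4.idx = true  [g.live == true]
12. n1.idx = -5  [E.pre * -2 + 41]
13. n1.live = 9  [E.pre - 14]
14. n9.mk = "wq"  ["wq"]
15. n10.off = -2  [-2]
16. n10.ok = 15  [len(D.mk) + 13]
17. n11.sig = -7  [terminal]
18. n12.pre = "yz"  ["yz"]
19. n13.live = true  [terminal]
20. n14.sig = 21  [terminal]
21. n15.live = true  [terminal]
22. n12.key = "zyz"  ["z" ++ B.pre]
23. n12.ok = "yzz"  [B.pre ++ "z"]
24. n12.mk = false  [g₁.live == false]
25. n16.off = 19  [19]
26. n16.ok = 27  [(if B.mk then a.sig else C₀.ok) + 12]
27. n17.pre = 15  [terminal]
28. n18.sig = 4  [terminal]
29. n19.pre = 25  [terminal]
30. n16.cnt = true  [C.off == 19]
31. n16.lab = "xn"  ["xn"]
32. n10.cnt = false  [C₀.off > -2]
33. n10.lab = "zyz"  [if C₁.cnt then B.key else "r"]
34. n20.live = false  [terminal]
35. n22.sig = 9  [terminal]
36. n24.pre = 6  [terminal]
37. n23.tag = 29  [29]
38. n23.lab = 27  [f.pre * -2 + 39]
39. n23.env = "wu"  ["wu"]
40. n23.idx = false  [f.pre > 6]
41. n26.sig = 7  [terminal]
42. n25.tag = 28  [c.sig * 2 + 14]
43. n25.lab = 7  [7]
44. n25.env = "qq"  ["qq"]
45. n25.idx = false  [c.sig > 7]
46. n21.acc = true  [A₁.idx == false]
47. n21.live = false  [A₁.idx == true]
48. n21.idx = true  [A₁.idx == false]
49. n9.lab = 30  [len(D.mk) + 28]
50. n9.ok = "wqzyz"  [D.mk ++ C.lab]
51. n9.cnt = 20  [len(C.lab) + 17]
52. n27.pre = 16  [terminal]
53. n8.acc = false  [f.pre > 16]
54. n8.live = false  [D.cnt == f.pre]
55. n8.idx = false  [D.cnt == f.pre]
56. n0.acc = true  [E.idx > -6]
57. n0.live = true  [E.idx > -6]
58. n0.idx = false  [S₁.idx == true]

20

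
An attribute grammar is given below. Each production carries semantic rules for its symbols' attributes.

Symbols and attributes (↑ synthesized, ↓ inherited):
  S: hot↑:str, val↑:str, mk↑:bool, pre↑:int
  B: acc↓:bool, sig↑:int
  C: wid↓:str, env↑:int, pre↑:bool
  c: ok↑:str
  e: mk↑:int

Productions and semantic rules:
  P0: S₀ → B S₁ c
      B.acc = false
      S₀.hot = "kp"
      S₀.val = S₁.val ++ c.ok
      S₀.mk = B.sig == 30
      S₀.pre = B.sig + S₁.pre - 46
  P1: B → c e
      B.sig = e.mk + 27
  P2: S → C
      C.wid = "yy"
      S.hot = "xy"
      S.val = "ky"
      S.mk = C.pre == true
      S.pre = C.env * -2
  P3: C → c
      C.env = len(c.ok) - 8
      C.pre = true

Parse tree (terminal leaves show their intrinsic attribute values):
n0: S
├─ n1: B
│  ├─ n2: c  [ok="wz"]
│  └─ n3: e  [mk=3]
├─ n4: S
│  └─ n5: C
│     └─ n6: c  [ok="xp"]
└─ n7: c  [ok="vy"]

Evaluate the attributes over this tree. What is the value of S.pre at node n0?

1. n1.acc = false  [false]
2. n2.ok = "wz"  [terminal]
3. n3.mk = 3  [terminal]
4. n1.sig = 30  [e.mk + 27]
5. n5.wid = "yy"  ["yy"]
6. n6.ok = "xp"  [terminal]
7. n5.env = -6  [len(c.ok) - 8]
8. n5.pre = true  [true]
9. n4.hot = "xy"  ["xy"]
10. n4.val = "ky"  ["ky"]
11. n4.mk = true  [C.pre == true]
12. n4.pre = 12  [C.env * -2]
13. n7.ok = "vy"  [terminal]
14. n0.hot = "kp"  ["kp"]
15. n0.val = "kyvy"  [S₁.val ++ c.ok]
16. n0.mk = true  [B.sig == 30]
17. n0.pre = -4  [B.sig + S₁.pre - 46]

-4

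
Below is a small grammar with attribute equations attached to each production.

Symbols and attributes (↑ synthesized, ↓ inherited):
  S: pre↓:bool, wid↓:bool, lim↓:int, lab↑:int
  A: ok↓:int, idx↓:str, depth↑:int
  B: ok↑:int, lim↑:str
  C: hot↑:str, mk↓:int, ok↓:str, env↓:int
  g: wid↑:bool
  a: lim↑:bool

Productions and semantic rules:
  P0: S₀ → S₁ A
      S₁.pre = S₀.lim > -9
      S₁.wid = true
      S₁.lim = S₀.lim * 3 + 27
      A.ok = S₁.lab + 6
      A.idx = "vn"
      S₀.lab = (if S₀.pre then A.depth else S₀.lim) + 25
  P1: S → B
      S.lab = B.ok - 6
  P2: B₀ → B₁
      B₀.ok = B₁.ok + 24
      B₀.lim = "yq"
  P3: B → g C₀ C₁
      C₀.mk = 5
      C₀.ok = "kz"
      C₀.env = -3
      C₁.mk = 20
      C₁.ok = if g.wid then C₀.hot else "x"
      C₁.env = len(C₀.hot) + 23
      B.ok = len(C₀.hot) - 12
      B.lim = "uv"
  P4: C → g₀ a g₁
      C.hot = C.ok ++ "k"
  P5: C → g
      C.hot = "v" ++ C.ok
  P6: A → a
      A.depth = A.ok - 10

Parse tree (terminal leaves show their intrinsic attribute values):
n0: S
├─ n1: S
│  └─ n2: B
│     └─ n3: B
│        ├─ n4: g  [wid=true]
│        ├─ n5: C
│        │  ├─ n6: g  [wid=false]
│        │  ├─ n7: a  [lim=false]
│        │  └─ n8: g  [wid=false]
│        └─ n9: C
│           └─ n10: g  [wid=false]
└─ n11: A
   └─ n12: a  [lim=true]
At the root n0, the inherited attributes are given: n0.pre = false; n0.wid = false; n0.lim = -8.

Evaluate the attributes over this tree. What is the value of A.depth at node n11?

5

1. n0.pre = false  [given at root]
2. n0.wid = false  [given at root]
3. n0.lim = -8  [given at root]
4. n1.pre = true  [S₀.lim > -9]
5. n1.wid = true  [true]
6. n1.lim = 3  [S₀.lim * 3 + 27]
7. n4.wid = true  [terminal]
8. n5.mk = 5  [5]
9. n5.ok = "kz"  ["kz"]
10. n5.env = -3  [-3]
11. n6.wid = false  [terminal]
12. n7.lim = false  [terminal]
13. n8.wid = false  [terminal]
14. n5.hot = "kzk"  [C.ok ++ "k"]
15. n9.mk = 20  [20]
16. n9.ok = "kzk"  [if g.wid then C₀.hot else "x"]
17. n9.env = 26  [len(C₀.hot) + 23]
18. n10.wid = false  [terminal]
19. n9.hot = "vkzk"  ["v" ++ C.ok]
20. n3.ok = -9  [len(C₀.hot) - 12]
21. n3.lim = "uv"  ["uv"]
22. n2.ok = 15  [B₁.ok + 24]
23. n2.lim = "yq"  ["yq"]
24. n1.lab = 9  [B.ok - 6]
25. n11.ok = 15  [S₁.lab + 6]
26. n11.idx = "vn"  ["vn"]
27. n12.lim = true  [terminal]
28. n11.depth = 5  [A.ok - 10]
29. n0.lab = 17  [(if S₀.pre then A.depth else S₀.lim) + 25]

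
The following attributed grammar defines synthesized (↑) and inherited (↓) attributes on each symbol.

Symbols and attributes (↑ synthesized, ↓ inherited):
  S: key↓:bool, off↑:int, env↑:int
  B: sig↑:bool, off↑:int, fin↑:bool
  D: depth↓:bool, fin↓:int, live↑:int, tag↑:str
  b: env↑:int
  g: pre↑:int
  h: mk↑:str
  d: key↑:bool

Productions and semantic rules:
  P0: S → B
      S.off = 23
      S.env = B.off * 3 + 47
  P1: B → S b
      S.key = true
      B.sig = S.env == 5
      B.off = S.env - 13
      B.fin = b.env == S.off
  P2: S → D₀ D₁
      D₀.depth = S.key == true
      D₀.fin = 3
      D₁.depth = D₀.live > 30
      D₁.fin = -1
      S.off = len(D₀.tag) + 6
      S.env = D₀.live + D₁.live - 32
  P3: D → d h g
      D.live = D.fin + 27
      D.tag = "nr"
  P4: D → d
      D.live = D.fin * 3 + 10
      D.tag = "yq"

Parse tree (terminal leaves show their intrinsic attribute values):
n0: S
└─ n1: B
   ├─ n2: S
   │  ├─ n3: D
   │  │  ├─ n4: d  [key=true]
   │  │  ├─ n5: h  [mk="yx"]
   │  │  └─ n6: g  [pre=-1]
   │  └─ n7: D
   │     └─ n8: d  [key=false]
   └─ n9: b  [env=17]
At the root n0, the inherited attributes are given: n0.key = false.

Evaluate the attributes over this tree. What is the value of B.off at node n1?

-8

1. n0.key = false  [given at root]
2. n2.key = true  [true]
3. n3.depth = true  [S.key == true]
4. n3.fin = 3  [3]
5. n4.key = true  [terminal]
6. n5.mk = "yx"  [terminal]
7. n6.pre = -1  [terminal]
8. n3.live = 30  [D.fin + 27]
9. n3.tag = "nr"  ["nr"]
10. n7.depth = false  [D₀.live > 30]
11. n7.fin = -1  [-1]
12. n8.key = false  [terminal]
13. n7.live = 7  [D.fin * 3 + 10]
14. n7.tag = "yq"  ["yq"]
15. n2.off = 8  [len(D₀.tag) + 6]
16. n2.env = 5  [D₀.live + D₁.live - 32]
17. n9.env = 17  [terminal]
18. n1.sig = true  [S.env == 5]
19. n1.off = -8  [S.env - 13]
20. n1.fin = false  [b.env == S.off]
21. n0.off = 23  [23]
22. n0.env = 23  [B.off * 3 + 47]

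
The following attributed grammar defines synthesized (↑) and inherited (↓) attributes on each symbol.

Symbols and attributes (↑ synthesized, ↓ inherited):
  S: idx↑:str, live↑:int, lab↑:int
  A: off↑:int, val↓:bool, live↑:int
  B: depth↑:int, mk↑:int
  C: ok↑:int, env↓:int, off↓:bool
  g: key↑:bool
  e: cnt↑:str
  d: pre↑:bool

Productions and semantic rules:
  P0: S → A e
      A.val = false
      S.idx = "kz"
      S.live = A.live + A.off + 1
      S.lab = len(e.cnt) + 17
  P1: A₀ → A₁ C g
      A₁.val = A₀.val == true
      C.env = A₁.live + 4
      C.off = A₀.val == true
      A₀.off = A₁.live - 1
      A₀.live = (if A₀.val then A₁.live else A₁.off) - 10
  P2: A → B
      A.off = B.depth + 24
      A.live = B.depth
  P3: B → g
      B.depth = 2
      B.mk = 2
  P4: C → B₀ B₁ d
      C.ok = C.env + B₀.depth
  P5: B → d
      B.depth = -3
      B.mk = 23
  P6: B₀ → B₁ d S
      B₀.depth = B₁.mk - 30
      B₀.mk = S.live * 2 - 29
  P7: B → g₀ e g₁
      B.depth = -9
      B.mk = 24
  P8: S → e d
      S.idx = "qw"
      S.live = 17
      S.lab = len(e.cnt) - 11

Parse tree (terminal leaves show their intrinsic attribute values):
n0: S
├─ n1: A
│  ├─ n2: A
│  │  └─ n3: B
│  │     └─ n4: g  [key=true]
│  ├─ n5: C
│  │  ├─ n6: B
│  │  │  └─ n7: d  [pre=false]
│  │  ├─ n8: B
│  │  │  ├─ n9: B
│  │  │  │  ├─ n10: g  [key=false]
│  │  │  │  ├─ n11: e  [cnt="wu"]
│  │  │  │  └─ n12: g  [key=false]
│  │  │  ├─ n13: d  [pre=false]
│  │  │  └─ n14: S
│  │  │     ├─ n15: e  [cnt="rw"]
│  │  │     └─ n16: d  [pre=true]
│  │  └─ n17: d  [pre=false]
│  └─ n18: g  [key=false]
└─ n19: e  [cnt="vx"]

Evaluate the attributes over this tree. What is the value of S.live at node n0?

18

1. n1.val = false  [false]
2. n2.val = false  [A₀.val == true]
3. n4.key = true  [terminal]
4. n3.depth = 2  [2]
5. n3.mk = 2  [2]
6. n2.off = 26  [B.depth + 24]
7. n2.live = 2  [B.depth]
8. n5.env = 6  [A₁.live + 4]
9. n5.off = false  [A₀.val == true]
10. n7.pre = false  [terminal]
11. n6.depth = -3  [-3]
12. n6.mk = 23  [23]
13. n10.key = false  [terminal]
14. n11.cnt = "wu"  [terminal]
15. n12.key = false  [terminal]
16. n9.depth = -9  [-9]
17. n9.mk = 24  [24]
18. n13.pre = false  [terminal]
19. n15.cnt = "rw"  [terminal]
20. n16.pre = true  [terminal]
21. n14.idx = "qw"  ["qw"]
22. n14.live = 17  [17]
23. n14.lab = -9  [len(e.cnt) - 11]
24. n8.depth = -6  [B₁.mk - 30]
25. n8.mk = 5  [S.live * 2 - 29]
26. n17.pre = false  [terminal]
27. n5.ok = 3  [C.env + B₀.depth]
28. n18.key = false  [terminal]
29. n1.off = 1  [A₁.live - 1]
30. n1.live = 16  [(if A₀.val then A₁.live else A₁.off) - 10]
31. n19.cnt = "vx"  [terminal]
32. n0.idx = "kz"  ["kz"]
33. n0.live = 18  [A.live + A.off + 1]
34. n0.lab = 19  [len(e.cnt) + 17]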